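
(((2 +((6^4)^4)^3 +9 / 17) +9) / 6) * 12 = 763376762050054946162965178208950944136 / 17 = 44904515414709114480174420000000000000.00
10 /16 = 5 /8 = 0.62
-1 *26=-26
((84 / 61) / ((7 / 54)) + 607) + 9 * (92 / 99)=420037 / 671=625.99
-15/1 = -15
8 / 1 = 8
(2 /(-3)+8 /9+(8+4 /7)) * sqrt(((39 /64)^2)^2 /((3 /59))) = 46813 * sqrt(177) /43008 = 14.48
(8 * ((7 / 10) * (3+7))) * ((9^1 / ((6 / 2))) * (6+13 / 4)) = 1554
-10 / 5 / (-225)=0.01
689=689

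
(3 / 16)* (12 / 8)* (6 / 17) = 27 / 272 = 0.10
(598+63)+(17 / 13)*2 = 8627 / 13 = 663.62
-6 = -6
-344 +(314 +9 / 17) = -501 / 17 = -29.47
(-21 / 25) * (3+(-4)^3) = 1281 / 25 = 51.24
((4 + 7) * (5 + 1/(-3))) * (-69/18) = -1771/9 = -196.78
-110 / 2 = -55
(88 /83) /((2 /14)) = 616 /83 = 7.42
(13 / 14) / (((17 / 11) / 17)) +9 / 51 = 2473 / 238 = 10.39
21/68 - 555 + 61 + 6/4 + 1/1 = -33401/68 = -491.19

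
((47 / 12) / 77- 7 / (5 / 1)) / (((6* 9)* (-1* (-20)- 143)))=6233 / 30686040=0.00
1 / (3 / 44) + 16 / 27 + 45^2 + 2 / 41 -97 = 1943.31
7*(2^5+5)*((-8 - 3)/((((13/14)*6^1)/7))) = -139601/39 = -3579.51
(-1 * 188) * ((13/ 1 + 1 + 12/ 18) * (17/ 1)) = -140624/ 3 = -46874.67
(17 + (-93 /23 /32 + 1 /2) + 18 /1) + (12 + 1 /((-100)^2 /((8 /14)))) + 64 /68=2644756253 /54740000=48.31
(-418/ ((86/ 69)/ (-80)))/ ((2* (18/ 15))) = 480700/ 43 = 11179.07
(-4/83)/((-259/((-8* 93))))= -2976/21497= -0.14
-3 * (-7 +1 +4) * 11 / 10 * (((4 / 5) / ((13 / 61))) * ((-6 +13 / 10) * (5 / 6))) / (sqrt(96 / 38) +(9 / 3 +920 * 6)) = -1103132723 / 62786425325 +126148 * sqrt(57) / 188359275975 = -0.02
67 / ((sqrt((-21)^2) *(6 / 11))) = 737 / 126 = 5.85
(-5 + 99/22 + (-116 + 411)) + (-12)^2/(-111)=21697/74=293.20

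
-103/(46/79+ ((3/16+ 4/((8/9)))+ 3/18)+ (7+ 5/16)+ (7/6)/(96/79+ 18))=-74111796/9216961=-8.04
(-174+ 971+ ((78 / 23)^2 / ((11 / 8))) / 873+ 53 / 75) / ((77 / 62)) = 642.32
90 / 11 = 8.18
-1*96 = -96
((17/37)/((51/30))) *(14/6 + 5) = 220/111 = 1.98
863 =863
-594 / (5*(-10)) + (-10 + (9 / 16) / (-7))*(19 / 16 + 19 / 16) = -270163 / 22400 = -12.06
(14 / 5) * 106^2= 157304 / 5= 31460.80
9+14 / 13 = 131 / 13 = 10.08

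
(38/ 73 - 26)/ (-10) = 186/ 73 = 2.55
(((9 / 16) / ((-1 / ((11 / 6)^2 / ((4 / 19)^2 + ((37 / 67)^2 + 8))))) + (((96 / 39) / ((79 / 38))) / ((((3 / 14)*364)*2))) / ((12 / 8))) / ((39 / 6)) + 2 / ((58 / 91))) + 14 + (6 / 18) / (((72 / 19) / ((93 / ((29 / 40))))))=556774724632465541 / 19613447464796640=28.39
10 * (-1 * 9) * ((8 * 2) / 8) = -180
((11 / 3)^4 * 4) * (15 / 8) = 1355.65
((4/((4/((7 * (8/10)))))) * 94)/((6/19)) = 25004/15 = 1666.93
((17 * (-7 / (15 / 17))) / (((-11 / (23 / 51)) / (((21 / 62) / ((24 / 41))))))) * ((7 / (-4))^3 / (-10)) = 269433017 / 157132800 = 1.71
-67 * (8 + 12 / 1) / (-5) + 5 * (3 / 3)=273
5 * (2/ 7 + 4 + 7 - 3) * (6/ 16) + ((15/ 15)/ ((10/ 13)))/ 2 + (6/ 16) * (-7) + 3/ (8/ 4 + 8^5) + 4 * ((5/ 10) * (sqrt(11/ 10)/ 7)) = sqrt(110)/ 35 + 12442853/ 917560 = 13.86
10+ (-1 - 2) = 7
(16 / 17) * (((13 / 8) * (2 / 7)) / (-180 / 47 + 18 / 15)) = -6110 / 36771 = -0.17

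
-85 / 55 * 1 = -17 / 11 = -1.55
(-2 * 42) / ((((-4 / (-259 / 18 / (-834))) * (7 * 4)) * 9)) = 259 / 180144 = 0.00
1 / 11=0.09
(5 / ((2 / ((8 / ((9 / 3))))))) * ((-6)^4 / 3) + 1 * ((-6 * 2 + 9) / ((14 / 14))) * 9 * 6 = 2718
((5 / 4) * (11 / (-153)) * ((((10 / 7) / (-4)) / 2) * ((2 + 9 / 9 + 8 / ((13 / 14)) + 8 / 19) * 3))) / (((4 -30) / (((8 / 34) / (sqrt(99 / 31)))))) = -24775 * sqrt(341) / 155900472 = -0.00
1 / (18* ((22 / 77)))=7 / 36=0.19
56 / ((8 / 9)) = 63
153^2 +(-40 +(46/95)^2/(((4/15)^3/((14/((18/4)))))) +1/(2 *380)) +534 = 345714789/14440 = 23941.47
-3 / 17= -0.18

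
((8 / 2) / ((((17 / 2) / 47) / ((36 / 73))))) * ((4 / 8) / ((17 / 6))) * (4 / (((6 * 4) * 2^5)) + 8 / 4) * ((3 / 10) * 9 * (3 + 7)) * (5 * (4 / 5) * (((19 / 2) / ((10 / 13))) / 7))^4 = 467610904014111 / 1809067750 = 258481.70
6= 6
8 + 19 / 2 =35 / 2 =17.50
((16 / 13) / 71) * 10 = 160 / 923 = 0.17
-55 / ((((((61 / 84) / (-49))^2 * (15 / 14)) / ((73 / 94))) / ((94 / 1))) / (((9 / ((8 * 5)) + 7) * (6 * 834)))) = -616834336265.64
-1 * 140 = -140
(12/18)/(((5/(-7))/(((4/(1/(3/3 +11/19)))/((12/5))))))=-140/57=-2.46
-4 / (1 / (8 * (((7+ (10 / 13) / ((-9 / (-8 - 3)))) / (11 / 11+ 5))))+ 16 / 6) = -44592 / 30781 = -1.45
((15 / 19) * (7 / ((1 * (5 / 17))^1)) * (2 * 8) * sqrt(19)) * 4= 22848 * sqrt(19) / 19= 5241.69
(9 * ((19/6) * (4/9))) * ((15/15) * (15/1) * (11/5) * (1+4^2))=7106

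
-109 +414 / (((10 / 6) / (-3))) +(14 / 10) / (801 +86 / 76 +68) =-141220349 / 165325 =-854.20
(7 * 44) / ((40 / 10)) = 77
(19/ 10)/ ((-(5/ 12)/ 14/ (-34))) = 54264/ 25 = 2170.56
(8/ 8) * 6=6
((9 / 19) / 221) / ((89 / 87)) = 783 / 373711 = 0.00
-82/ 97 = -0.85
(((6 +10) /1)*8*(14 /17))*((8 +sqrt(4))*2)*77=2759680 /17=162334.12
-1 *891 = -891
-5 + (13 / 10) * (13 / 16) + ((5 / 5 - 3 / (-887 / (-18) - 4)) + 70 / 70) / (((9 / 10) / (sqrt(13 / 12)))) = -631 / 160 + 1576 * sqrt(39) / 4401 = -1.71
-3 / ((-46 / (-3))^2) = -27 / 2116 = -0.01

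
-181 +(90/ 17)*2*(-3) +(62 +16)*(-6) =-11573/ 17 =-680.76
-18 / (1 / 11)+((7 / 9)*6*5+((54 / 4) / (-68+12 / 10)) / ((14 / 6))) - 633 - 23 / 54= -102034241 / 126252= -808.18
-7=-7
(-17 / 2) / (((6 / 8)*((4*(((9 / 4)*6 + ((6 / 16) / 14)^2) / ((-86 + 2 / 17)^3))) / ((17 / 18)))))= 9759658496000 / 77733027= 125553.56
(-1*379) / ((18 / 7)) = -2653 / 18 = -147.39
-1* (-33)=33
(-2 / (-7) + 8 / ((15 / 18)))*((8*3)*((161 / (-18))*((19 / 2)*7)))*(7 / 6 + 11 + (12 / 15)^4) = -49915862654 / 28125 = -1774786.23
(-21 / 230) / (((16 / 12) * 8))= -63 / 7360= -0.01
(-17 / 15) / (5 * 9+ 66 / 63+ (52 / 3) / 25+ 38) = -35 / 2617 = -0.01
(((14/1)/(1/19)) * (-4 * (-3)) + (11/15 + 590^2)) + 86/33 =57963731/165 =351295.34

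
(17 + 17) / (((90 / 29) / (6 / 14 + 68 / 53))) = 62611 / 3339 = 18.75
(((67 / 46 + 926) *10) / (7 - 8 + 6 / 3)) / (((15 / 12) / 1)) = 170652 / 23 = 7419.65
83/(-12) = -83/12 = -6.92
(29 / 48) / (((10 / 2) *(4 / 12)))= 29 / 80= 0.36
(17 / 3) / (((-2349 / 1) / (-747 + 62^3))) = -4038877 / 7047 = -573.13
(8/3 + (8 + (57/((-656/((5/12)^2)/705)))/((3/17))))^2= 2439072433009/991494144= 2460.00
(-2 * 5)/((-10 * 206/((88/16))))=11/412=0.03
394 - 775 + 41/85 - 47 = -36339/85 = -427.52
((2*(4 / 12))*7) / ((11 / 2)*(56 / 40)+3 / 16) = 1120 / 1893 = 0.59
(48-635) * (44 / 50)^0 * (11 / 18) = -6457 / 18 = -358.72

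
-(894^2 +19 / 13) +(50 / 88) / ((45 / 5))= -4114474127 / 5148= -799237.40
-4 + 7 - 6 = -3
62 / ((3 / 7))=144.67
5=5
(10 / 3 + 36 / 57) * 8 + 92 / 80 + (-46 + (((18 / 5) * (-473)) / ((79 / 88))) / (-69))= 29742959 / 2071380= 14.36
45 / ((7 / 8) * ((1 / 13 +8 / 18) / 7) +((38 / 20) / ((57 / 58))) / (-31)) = 6528600 / 407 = 16040.79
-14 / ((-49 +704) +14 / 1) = -14 / 669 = -0.02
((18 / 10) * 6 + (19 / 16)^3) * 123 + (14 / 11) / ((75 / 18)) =1728659499 / 1126400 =1534.68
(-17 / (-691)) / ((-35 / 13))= -221 / 24185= -0.01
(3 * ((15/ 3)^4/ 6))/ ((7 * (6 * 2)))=625/ 168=3.72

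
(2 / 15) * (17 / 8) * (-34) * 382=-55199 / 15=-3679.93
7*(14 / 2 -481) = -3318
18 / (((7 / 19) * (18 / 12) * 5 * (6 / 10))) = 76 / 7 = 10.86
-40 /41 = -0.98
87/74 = 1.18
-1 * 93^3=-804357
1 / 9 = 0.11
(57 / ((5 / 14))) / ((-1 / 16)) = -12768 / 5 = -2553.60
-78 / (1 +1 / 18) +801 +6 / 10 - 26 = 66662 / 95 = 701.71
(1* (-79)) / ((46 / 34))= -1343 / 23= -58.39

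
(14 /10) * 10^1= 14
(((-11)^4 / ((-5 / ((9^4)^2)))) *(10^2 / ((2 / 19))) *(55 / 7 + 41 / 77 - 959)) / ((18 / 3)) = 132804797296381155 / 7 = 18972113899483022.14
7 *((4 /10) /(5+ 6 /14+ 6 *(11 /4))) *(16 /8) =392 /1535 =0.26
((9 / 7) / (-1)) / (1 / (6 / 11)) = -54 / 77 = -0.70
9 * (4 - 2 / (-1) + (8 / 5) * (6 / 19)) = 5562 / 95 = 58.55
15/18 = 5/6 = 0.83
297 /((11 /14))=378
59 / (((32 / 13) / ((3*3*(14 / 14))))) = 6903 / 32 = 215.72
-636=-636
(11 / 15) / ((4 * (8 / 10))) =11 / 48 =0.23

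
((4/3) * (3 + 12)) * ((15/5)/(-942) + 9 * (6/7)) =169490/1099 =154.22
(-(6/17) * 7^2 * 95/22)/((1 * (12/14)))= -32585/374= -87.13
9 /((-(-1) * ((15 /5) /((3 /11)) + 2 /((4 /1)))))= 18 /23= 0.78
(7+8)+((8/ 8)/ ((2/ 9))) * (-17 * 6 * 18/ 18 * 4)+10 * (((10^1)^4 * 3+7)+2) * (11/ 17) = 3270033/ 17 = 192354.88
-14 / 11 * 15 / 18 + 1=-2 / 33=-0.06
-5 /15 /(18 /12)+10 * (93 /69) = 2744 /207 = 13.26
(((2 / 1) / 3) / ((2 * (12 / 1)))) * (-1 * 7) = -7 / 36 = -0.19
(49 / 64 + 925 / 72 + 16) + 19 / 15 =30.88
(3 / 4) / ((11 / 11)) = 3 / 4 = 0.75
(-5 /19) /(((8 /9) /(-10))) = 225 /76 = 2.96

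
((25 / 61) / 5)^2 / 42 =25 / 156282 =0.00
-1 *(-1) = 1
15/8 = 1.88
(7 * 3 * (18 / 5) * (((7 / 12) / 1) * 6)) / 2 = 1323 / 10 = 132.30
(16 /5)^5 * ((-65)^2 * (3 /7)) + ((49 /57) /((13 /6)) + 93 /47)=6171693953363 /10157875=607577.27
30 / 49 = 0.61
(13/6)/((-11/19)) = -247/66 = -3.74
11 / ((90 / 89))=979 / 90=10.88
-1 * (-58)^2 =-3364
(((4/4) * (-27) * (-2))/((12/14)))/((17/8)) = 504/17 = 29.65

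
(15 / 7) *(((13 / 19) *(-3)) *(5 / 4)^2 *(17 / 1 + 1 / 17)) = -2120625 / 18088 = -117.24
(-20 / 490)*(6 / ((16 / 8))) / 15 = -0.01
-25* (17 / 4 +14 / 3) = -2675 / 12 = -222.92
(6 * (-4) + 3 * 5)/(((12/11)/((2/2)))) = -33/4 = -8.25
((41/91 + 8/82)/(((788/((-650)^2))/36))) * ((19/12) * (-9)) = -8523815625/56539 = -150759.93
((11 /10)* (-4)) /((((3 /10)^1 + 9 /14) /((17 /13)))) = -6.10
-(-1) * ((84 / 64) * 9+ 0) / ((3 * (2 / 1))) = 63 / 32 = 1.97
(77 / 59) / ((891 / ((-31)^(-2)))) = 7 / 4592619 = 0.00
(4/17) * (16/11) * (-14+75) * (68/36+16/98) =3533120/82467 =42.84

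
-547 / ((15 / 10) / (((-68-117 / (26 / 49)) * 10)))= 3156190 / 3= 1052063.33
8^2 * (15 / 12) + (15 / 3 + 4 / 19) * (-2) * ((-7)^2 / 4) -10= -2191 / 38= -57.66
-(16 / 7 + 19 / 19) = -23 / 7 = -3.29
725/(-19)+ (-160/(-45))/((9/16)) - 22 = -53.84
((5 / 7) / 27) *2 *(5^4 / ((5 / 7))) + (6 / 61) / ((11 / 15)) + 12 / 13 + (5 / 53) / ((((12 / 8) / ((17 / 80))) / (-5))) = 4722090361 / 99860904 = 47.29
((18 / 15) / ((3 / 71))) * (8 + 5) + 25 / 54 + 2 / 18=99839 / 270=369.77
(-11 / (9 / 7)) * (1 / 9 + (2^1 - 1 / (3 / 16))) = 2233 / 81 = 27.57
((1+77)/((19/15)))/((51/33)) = 12870/323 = 39.85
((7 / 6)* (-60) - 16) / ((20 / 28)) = -602 / 5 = -120.40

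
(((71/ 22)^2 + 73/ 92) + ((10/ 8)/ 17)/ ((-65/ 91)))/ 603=2101711/ 114114132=0.02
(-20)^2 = 400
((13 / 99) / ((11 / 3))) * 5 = 65 / 363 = 0.18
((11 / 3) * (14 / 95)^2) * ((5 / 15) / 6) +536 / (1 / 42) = 5485612678 / 243675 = 22512.00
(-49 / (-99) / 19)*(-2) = -98 / 1881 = -0.05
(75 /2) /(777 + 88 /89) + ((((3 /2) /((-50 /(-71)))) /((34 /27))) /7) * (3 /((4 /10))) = 4243557 /2280880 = 1.86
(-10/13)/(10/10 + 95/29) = -145/806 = -0.18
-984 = -984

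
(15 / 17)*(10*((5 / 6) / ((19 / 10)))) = 3.87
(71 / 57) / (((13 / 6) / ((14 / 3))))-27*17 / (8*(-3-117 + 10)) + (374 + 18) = 257704919 / 652080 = 395.20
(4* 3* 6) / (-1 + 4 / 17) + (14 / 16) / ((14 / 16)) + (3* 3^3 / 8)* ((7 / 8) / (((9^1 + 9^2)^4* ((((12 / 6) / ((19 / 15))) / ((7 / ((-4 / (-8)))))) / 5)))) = -188334707897 / 2021760000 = -93.15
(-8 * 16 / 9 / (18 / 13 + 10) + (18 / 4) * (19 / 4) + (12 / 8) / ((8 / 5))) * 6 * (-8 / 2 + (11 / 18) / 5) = -7833305 / 15984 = -490.07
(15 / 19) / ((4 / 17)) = 255 / 76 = 3.36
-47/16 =-2.94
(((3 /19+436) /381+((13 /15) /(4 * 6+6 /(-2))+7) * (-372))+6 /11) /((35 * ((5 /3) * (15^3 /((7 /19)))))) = -7295463691 /1489311140625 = -0.00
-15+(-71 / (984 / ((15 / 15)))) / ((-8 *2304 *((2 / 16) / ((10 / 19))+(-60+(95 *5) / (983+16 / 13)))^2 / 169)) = -17390483520837675505 / 1159365582606812352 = -15.00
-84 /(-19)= 4.42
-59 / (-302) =59 / 302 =0.20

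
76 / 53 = 1.43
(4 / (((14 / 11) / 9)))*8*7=1584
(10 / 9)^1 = 10 / 9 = 1.11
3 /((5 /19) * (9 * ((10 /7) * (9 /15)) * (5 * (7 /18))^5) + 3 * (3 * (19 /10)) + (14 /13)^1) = 129645360 /3224033537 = 0.04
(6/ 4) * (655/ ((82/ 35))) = 68775/ 164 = 419.36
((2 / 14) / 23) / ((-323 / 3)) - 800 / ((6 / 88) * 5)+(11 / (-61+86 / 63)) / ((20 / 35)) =-323677915663 / 137911956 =-2346.99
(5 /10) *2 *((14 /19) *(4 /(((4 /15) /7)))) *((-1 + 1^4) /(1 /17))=0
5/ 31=0.16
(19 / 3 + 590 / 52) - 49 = -2443 / 78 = -31.32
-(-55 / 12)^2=-3025 / 144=-21.01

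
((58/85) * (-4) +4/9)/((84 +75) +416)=-76/19125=-0.00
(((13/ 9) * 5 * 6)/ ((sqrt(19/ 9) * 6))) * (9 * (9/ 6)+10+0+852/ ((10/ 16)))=180271 * sqrt(19)/ 114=6892.83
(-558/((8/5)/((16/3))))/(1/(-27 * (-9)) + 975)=-225990/118463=-1.91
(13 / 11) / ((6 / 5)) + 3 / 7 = 1.41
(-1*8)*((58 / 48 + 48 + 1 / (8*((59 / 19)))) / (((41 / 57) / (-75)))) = 99373800 / 2419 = 41080.53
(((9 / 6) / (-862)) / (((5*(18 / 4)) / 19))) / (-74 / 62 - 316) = 589 / 127140690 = 0.00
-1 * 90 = -90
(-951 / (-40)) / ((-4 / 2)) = -951 / 80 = -11.89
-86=-86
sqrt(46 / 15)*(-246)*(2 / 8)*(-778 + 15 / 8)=254569*sqrt(690) / 80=83587.26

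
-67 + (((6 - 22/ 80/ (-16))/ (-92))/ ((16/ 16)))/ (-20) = -78895349/ 1177600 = -67.00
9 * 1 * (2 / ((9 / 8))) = 16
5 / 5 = 1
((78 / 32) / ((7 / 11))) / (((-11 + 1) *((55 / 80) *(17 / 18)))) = -0.59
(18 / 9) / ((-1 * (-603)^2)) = -0.00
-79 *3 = -237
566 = 566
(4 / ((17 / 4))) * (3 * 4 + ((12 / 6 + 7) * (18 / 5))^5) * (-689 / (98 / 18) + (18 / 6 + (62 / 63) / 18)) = -291681682098123328 / 70284375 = -4150021709.63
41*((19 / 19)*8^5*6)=8060928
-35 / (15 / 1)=-2.33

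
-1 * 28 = -28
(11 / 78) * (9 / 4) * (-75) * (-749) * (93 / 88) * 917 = 14371980525 / 832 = 17274015.05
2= 2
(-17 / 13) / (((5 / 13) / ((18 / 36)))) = -17 / 10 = -1.70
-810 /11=-73.64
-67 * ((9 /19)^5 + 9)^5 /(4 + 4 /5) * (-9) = 699640364221032673860398457634314000000 /93076495688256089536609610280499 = 7516831.82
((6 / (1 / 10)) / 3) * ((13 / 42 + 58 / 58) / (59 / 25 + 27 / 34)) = 467500 / 56301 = 8.30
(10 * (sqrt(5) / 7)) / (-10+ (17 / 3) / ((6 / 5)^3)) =-1296 * sqrt(5) / 6097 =-0.48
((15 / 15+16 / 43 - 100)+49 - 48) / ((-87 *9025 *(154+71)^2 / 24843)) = 34763638 / 569742609375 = 0.00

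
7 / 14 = 1 / 2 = 0.50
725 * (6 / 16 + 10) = 60175 / 8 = 7521.88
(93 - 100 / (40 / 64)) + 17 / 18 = -1189 / 18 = -66.06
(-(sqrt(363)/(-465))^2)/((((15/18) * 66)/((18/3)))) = -22/120125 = -0.00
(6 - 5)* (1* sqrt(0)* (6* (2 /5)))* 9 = 0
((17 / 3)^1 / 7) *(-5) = -85 / 21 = -4.05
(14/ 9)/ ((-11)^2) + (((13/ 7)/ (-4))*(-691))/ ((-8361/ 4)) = -331967/ 2360589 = -0.14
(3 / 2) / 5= 0.30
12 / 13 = 0.92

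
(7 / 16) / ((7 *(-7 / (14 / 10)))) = -1 / 80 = -0.01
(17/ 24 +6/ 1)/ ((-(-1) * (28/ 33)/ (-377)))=-95381/ 32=-2980.66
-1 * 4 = -4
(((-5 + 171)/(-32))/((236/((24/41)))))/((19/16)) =-498/45961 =-0.01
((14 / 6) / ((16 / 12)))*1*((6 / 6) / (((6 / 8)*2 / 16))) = 56 / 3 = 18.67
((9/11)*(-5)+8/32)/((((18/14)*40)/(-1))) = 1183/15840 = 0.07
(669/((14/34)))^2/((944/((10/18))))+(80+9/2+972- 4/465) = 56138274061/21509040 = 2609.99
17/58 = 0.29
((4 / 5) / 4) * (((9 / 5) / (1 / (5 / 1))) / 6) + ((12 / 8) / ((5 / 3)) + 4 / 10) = 8 / 5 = 1.60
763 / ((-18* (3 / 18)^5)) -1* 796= -330412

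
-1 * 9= -9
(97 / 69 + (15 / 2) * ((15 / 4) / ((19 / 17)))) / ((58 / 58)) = 278669 / 10488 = 26.57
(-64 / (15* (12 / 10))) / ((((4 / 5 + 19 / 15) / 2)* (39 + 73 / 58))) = -3712 / 43431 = -0.09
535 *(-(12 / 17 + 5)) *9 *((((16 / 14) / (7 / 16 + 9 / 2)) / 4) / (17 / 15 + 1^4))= -7005825 / 9401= -745.22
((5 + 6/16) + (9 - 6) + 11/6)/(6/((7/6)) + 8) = 1715/2208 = 0.78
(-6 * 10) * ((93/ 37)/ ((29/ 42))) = -234360/ 1073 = -218.42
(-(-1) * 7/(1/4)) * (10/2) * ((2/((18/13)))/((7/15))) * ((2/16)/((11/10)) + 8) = 3515.91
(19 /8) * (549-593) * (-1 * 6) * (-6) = -3762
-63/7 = -9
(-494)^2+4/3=732112/3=244037.33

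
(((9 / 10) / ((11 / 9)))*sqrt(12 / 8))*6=243*sqrt(6) / 110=5.41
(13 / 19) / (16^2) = 13 / 4864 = 0.00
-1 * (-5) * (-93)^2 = 43245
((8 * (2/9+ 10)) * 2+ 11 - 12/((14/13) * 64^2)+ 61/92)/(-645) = -519962231/1914071040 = -0.27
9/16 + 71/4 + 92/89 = 27549/1424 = 19.35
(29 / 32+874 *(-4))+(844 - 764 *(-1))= -60387 / 32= -1887.09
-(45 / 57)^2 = -225 / 361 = -0.62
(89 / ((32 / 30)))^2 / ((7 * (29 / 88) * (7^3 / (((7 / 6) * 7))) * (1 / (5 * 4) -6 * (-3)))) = 3.98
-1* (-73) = 73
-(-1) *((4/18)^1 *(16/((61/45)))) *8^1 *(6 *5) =38400/61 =629.51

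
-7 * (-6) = 42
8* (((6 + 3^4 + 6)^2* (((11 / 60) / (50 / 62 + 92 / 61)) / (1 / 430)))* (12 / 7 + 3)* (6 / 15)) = 226923766872 / 51065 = 4443821.93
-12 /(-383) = 12 /383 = 0.03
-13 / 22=-0.59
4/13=0.31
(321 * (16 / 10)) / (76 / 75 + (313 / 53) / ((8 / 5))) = 16332480 / 149599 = 109.18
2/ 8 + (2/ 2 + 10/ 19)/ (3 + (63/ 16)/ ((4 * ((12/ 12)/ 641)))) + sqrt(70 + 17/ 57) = 8.64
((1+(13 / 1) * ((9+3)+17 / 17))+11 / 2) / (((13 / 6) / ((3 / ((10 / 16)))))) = 1944 / 5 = 388.80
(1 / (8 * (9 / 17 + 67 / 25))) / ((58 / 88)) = 425 / 7192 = 0.06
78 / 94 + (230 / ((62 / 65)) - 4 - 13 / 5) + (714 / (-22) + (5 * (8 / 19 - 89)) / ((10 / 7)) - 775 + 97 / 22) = -1336375019 / 1522565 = -877.71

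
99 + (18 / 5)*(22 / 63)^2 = 219263 / 2205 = 99.44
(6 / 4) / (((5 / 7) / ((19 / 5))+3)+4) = 399 / 1912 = 0.21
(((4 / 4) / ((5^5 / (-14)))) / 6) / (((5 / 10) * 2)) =-7 / 9375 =-0.00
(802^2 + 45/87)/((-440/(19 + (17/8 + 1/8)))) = -31063.85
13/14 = 0.93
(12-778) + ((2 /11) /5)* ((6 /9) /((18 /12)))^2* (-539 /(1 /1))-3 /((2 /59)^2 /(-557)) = 2354536963 /1620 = 1453417.88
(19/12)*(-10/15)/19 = -1/18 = -0.06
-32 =-32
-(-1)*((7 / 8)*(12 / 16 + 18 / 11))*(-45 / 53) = -33075 / 18656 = -1.77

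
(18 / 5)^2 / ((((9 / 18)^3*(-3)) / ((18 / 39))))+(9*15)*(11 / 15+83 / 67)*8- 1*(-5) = 46140347 / 21775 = 2118.96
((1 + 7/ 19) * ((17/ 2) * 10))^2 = 4884100/ 361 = 13529.36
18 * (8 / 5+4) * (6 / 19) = 3024 / 95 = 31.83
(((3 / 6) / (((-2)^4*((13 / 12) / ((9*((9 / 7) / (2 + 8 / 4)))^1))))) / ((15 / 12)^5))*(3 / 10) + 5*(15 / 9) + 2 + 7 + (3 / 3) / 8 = 596045561 / 34125000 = 17.47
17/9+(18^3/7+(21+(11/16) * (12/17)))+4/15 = 18352307/21420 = 856.78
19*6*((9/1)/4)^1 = 513/2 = 256.50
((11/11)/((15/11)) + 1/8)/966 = 103/115920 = 0.00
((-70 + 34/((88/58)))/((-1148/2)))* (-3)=-3141/12628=-0.25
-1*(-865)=865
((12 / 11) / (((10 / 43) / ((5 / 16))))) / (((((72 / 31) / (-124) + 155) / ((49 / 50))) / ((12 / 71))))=18223443 / 11631979700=0.00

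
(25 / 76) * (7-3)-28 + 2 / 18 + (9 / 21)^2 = -221117 / 8379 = -26.39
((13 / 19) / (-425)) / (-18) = 13 / 145350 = 0.00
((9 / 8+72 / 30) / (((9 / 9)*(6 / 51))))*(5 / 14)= 2397 / 224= 10.70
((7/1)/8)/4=7/32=0.22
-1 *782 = -782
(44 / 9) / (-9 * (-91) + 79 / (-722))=2888 / 483741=0.01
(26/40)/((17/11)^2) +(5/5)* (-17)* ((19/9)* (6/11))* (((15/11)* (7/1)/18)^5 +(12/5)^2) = -16915753816285453/149293697216400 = -113.31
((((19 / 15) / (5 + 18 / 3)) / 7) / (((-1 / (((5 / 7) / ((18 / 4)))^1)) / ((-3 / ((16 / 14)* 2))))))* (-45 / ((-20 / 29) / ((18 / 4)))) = 4959 / 4928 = 1.01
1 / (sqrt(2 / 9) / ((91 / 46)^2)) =24843 *sqrt(2) / 4232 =8.30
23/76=0.30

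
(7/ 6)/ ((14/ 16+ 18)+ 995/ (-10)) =-28/ 1935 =-0.01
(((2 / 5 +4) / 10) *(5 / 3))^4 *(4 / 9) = 0.13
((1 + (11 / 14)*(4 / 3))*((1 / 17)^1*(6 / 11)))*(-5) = -430 / 1309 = -0.33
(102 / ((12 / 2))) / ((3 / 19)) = 323 / 3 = 107.67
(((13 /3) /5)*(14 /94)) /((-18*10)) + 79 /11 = 10024099 /1395900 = 7.18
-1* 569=-569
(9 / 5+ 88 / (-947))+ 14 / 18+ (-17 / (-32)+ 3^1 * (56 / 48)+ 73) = 108434519 / 1363680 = 79.52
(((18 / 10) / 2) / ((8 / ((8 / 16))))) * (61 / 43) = 549 / 6880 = 0.08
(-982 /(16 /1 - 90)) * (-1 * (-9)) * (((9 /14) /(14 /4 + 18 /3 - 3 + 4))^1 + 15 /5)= 662850 /1813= 365.61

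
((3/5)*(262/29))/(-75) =-262/3625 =-0.07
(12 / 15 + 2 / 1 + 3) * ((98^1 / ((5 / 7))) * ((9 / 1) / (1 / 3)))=537138 / 25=21485.52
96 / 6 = 16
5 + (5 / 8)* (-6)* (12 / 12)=5 / 4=1.25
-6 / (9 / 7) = -14 / 3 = -4.67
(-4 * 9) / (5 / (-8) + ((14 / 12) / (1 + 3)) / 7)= 432 / 7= 61.71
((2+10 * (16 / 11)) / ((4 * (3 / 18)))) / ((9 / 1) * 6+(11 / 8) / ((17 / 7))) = 37128 / 81631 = 0.45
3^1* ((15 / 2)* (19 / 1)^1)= 855 / 2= 427.50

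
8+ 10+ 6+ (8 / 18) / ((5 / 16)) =1144 / 45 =25.42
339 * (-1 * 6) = -2034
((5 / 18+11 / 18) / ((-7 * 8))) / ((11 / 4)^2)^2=-256 / 922383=-0.00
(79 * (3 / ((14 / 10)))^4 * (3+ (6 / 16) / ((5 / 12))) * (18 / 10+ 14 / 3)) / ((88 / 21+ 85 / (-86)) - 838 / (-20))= 130114866375 / 139694296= 931.43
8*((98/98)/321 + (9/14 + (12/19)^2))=6780476/811167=8.36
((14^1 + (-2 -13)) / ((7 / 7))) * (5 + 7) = -12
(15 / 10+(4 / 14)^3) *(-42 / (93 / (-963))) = 1006335 / 1519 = 662.50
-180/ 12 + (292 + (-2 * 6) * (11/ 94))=12953/ 47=275.60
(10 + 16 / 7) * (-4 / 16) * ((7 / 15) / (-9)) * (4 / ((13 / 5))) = 86 / 351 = 0.25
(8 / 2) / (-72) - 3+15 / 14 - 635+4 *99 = -15182 / 63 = -240.98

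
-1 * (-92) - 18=74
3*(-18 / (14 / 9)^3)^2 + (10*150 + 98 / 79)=233449050509 / 148708336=1569.85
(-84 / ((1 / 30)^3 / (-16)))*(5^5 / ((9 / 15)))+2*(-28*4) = 188999999776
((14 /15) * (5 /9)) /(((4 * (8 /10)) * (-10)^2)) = 7 /4320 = 0.00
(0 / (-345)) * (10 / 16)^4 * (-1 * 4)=0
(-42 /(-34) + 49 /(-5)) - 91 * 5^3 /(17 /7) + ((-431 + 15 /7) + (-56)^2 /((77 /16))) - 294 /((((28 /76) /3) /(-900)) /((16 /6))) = 37575698409 /6545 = 5741130.39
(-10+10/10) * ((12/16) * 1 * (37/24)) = -10.41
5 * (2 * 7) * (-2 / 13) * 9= -1260 / 13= -96.92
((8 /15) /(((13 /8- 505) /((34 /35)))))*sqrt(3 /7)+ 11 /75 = 0.15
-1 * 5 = -5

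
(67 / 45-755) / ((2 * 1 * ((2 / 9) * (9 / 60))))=-33908 / 3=-11302.67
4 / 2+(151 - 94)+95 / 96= 5759 / 96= 59.99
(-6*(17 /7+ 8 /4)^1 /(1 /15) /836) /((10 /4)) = -279 /1463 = -0.19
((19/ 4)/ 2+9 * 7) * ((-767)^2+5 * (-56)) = 307528707/ 8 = 38441088.38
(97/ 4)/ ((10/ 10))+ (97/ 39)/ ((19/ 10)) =75757/ 2964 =25.56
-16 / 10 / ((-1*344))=0.00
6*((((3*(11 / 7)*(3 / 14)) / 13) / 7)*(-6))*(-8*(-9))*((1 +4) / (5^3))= -128304 / 111475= -1.15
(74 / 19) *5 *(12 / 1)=4440 / 19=233.68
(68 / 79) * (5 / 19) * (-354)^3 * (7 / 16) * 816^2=-4393868730693120 / 1501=-2927294290934.79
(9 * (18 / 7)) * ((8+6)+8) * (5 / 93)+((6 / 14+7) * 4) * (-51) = -322908 / 217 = -1488.06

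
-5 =-5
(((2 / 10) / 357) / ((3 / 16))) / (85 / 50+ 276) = 32 / 2974167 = 0.00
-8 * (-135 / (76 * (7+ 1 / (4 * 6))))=6480 / 3211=2.02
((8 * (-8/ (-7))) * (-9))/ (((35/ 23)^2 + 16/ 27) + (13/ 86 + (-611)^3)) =0.00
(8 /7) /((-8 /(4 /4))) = -1 /7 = -0.14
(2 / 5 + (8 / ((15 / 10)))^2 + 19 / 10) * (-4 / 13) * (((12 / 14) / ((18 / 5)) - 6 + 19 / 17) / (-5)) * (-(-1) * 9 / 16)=-2293843 / 464100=-4.94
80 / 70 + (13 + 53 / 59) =6212 / 413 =15.04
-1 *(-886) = 886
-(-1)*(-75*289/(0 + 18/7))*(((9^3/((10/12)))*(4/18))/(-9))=182070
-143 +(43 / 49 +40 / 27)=-186068 / 1323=-140.64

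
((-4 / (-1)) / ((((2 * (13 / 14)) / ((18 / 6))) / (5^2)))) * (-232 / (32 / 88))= -1339800 / 13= -103061.54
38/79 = 0.48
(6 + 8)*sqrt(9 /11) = 42*sqrt(11) /11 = 12.66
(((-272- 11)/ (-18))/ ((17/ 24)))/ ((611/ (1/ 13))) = 1132/ 405093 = 0.00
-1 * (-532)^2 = -283024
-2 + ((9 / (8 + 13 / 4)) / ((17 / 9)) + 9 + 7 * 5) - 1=3521 / 85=41.42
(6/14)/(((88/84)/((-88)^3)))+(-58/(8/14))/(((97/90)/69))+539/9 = -248998984/873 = -285222.20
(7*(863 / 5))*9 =54369 / 5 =10873.80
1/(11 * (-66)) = -1/726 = -0.00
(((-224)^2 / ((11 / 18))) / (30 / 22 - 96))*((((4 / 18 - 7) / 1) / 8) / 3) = 245.02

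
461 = 461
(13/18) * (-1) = -13/18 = -0.72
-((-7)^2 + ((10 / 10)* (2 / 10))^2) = -1226 / 25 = -49.04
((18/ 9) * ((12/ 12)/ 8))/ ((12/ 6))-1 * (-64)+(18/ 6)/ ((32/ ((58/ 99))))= 33887/ 528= 64.18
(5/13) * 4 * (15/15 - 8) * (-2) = 280/13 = 21.54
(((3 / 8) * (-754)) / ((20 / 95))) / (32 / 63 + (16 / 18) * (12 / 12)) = -1353807 / 1408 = -961.51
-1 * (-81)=81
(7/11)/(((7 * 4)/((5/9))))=5/396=0.01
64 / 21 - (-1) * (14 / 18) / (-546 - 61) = 116495 / 38241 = 3.05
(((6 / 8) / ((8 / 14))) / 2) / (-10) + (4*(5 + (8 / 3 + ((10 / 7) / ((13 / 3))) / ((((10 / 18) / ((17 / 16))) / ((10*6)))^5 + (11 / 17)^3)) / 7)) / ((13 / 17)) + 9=1666941942838899235529 / 43878193274266653120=37.99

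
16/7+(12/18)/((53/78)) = 1212/371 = 3.27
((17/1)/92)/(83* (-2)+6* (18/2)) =-17/10304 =-0.00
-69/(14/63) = -621/2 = -310.50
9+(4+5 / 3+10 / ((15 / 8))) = 20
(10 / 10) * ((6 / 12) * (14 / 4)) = 7 / 4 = 1.75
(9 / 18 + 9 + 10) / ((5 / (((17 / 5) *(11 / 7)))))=7293 / 350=20.84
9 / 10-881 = -8801 / 10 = -880.10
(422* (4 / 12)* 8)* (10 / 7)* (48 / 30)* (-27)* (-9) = 4375296 / 7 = 625042.29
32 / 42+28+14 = 898 / 21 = 42.76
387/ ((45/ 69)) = 2967/ 5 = 593.40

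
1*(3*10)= 30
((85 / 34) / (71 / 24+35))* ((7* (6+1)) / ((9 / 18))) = 5880 / 911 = 6.45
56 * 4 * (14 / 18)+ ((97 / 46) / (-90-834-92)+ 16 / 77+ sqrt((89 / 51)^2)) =97000313227 / 550596816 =176.17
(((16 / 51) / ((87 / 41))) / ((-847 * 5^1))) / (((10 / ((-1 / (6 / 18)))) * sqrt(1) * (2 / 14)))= 328 / 4473975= 0.00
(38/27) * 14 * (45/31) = 2660/93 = 28.60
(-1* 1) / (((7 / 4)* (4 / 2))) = -2 / 7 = -0.29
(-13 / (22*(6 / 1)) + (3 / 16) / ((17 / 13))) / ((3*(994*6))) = 403 / 160598592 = 0.00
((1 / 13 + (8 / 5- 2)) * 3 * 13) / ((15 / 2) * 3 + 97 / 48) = -3024 / 5885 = -0.51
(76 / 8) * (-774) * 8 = -58824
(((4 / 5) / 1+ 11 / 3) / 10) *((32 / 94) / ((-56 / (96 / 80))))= -134 / 41125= -0.00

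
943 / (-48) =-943 / 48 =-19.65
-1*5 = -5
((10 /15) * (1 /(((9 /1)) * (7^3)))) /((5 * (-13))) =-2 /601965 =-0.00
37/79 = 0.47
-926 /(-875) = 926 /875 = 1.06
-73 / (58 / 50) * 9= -16425 / 29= -566.38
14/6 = 7/3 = 2.33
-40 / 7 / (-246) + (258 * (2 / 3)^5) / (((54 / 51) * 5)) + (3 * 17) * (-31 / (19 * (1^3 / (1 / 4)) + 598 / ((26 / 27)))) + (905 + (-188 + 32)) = 787905044 / 1046115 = 753.17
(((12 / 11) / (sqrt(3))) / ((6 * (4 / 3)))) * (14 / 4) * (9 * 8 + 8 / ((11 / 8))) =1498 * sqrt(3) / 121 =21.44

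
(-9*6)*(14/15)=-252/5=-50.40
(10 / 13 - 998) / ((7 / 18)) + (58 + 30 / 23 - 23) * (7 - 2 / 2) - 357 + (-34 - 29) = -827178 / 299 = -2766.48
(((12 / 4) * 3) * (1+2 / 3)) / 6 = 5 / 2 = 2.50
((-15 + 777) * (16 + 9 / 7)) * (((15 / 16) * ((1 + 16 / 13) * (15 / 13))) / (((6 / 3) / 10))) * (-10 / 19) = -7520225625 / 89908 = -83643.56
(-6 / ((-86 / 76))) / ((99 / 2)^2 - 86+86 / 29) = 26448 / 11807671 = 0.00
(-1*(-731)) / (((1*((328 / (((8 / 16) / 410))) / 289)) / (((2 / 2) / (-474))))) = -211259 / 127487040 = -0.00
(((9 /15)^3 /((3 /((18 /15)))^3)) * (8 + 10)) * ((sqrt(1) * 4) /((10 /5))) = 7776 /15625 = 0.50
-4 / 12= -1 / 3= -0.33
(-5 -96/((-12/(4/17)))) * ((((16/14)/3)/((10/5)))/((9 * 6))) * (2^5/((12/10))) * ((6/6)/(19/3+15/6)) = -0.03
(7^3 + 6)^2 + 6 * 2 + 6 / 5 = 609071 / 5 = 121814.20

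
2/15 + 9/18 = 0.63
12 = 12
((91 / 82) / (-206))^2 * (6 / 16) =24843 / 2282717312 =0.00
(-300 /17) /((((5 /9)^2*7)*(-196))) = 243 /5831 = 0.04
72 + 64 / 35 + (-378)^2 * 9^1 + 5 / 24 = 1080265231 / 840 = 1286030.04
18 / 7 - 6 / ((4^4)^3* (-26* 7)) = 3925868547 / 1526726656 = 2.57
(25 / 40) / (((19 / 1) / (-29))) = -145 / 152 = -0.95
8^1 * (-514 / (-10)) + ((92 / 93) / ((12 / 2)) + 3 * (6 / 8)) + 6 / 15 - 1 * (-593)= 5619143 / 5580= 1007.01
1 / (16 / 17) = 17 / 16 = 1.06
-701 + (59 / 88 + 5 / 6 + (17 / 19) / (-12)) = -3509047 / 5016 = -699.57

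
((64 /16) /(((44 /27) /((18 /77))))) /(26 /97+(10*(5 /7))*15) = 23571 /4412386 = 0.01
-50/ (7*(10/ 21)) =-15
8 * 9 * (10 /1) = 720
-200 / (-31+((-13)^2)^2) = -20 / 2853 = -0.01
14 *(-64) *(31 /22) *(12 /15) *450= -4999680 /11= -454516.36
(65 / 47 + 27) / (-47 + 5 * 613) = 0.01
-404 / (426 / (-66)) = 62.59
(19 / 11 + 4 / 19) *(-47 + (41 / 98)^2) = -90.74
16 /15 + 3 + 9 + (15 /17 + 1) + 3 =17.95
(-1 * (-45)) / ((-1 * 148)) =-45 / 148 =-0.30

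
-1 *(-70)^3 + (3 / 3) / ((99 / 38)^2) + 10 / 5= 3361764046 / 9801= 343002.15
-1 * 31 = -31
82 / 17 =4.82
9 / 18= 1 / 2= 0.50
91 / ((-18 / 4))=-182 / 9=-20.22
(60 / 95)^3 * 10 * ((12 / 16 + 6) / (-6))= -19440 / 6859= -2.83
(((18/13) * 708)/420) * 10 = 2124/91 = 23.34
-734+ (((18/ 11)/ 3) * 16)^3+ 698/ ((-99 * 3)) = -2574344/ 35937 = -71.63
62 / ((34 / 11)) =341 / 17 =20.06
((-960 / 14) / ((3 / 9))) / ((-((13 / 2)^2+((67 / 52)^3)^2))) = 28469677916160 / 6480366483311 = 4.39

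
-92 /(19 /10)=-920 /19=-48.42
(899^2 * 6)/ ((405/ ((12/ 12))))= 1616402/ 135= 11973.35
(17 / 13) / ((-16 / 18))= -153 / 104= -1.47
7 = 7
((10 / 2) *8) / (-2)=-20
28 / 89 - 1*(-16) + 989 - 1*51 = 954.31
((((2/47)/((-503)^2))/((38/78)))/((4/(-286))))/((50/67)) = -373659/11296851850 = -0.00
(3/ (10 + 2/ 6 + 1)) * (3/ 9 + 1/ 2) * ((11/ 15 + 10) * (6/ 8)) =483/ 272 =1.78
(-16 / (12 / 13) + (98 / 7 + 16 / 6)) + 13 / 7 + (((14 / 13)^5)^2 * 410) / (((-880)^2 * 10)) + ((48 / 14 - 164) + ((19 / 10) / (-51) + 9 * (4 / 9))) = -46276307535027940831 / 297753663620062650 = -155.42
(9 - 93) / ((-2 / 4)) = 168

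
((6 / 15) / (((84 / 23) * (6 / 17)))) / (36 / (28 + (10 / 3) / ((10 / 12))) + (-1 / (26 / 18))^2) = 132158 / 683235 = 0.19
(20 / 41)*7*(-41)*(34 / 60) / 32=-119 / 48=-2.48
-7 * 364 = -2548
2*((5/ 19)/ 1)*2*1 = 20/ 19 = 1.05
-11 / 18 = -0.61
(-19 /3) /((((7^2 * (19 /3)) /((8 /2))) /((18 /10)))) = -36 /245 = -0.15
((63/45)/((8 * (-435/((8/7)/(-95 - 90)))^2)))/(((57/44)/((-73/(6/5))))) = -0.00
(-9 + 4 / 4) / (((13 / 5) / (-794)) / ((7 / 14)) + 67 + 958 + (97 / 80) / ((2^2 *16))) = -16261120 / 2083481197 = -0.01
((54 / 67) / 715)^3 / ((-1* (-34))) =78732 / 1868923198624625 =0.00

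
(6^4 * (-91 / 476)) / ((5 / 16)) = -792.85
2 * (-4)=-8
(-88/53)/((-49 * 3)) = 88/7791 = 0.01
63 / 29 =2.17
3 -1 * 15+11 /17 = -193 /17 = -11.35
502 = 502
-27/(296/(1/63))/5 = -3/10360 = -0.00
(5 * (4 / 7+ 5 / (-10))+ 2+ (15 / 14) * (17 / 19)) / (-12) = -21 / 76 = -0.28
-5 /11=-0.45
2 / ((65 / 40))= 16 / 13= 1.23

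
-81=-81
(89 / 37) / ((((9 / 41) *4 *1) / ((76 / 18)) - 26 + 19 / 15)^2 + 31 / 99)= 14852433475 / 3715922569418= 0.00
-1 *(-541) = 541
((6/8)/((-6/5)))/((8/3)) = -15/64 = -0.23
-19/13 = -1.46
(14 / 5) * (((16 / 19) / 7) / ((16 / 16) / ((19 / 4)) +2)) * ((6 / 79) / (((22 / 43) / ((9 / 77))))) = 6192 / 2341955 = 0.00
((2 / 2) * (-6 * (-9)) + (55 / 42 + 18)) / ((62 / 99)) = 101607 / 868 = 117.06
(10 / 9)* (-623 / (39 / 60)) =-124600 / 117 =-1064.96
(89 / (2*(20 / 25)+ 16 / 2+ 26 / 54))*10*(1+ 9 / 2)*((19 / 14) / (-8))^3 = -4532598675 / 1912107008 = -2.37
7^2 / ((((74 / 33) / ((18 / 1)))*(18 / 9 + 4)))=4851 / 74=65.55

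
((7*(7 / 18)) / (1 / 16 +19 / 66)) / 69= 4312 / 38295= 0.11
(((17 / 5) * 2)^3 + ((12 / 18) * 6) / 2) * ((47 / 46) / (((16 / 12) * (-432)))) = -0.56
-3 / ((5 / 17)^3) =-14739 / 125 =-117.91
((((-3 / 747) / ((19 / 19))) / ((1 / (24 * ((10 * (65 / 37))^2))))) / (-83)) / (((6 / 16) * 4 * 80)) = 84500 / 28293123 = 0.00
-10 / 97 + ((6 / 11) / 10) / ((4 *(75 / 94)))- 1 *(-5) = 1310809 / 266750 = 4.91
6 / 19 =0.32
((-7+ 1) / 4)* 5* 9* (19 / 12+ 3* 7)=-12195 / 8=-1524.38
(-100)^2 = 10000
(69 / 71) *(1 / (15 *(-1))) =-0.06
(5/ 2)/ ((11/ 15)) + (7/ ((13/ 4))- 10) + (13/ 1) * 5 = 17321/ 286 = 60.56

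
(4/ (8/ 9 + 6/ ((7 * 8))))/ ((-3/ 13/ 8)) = -34944/ 251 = -139.22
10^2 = 100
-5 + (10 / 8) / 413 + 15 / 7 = -4715 / 1652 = -2.85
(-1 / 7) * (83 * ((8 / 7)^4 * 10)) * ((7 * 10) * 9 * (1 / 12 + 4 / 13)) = -1555353600 / 31213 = -49830.31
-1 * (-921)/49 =921/49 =18.80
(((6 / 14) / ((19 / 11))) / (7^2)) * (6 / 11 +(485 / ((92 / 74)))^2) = 10626797913 / 13789972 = 770.62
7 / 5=1.40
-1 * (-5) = 5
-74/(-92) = 37/46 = 0.80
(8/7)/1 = 8/7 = 1.14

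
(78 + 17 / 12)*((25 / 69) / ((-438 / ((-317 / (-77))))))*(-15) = 37762625 / 9308376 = 4.06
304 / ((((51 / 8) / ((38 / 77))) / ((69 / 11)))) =2125568 / 14399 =147.62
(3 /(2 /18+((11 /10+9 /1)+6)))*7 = 1890 /1459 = 1.30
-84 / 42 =-2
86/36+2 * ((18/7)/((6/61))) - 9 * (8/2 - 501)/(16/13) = 3718499/1008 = 3688.99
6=6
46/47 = 0.98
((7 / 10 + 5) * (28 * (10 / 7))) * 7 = 1596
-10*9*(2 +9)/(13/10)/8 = -2475/26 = -95.19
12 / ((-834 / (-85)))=170 / 139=1.22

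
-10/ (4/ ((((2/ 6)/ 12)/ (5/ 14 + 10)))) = -7/ 1044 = -0.01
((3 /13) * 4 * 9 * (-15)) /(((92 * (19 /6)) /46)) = -4860 /247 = -19.68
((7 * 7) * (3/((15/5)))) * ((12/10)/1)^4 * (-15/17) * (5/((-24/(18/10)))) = 71442/2125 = 33.62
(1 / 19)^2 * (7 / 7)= 1 / 361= 0.00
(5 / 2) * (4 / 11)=10 / 11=0.91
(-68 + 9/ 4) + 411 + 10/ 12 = 4153/ 12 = 346.08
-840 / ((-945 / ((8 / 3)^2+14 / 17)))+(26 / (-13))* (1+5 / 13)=76684 / 17901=4.28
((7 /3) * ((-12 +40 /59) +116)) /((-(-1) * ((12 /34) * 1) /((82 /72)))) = 3766588 /4779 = 788.15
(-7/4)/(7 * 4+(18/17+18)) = -119/3200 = -0.04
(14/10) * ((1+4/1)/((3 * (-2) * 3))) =-0.39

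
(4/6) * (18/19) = 12/19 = 0.63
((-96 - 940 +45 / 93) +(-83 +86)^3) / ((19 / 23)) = -719072 / 589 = -1220.84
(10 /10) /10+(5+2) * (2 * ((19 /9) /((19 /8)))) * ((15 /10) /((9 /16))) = 8987 /270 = 33.29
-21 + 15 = -6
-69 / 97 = -0.71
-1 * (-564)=564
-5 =-5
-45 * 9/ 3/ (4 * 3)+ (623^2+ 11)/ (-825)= -105979/ 220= -481.72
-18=-18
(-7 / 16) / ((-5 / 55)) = 77 / 16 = 4.81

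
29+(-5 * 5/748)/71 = 1540107/53108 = 29.00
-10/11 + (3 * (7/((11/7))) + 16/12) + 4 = 17.79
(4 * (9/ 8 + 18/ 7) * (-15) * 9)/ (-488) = 4.09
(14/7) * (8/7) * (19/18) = 152/63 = 2.41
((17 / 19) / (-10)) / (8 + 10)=-17 / 3420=-0.00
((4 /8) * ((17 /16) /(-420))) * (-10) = 17 /1344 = 0.01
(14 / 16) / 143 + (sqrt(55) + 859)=sqrt(55) + 982703 / 1144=866.42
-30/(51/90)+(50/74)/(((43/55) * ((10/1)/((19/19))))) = -2859125/54094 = -52.85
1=1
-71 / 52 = -1.37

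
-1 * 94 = -94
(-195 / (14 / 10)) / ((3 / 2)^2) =-1300 / 21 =-61.90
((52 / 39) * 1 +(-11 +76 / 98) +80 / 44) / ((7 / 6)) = -22874 / 3773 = -6.06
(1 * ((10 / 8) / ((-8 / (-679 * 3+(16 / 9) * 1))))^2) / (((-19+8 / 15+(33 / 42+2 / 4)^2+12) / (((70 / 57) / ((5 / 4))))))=-14385097965875 / 696957696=-20639.84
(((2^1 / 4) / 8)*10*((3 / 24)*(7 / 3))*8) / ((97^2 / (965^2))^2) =14284.96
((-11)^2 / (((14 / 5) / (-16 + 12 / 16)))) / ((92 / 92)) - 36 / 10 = -185533 / 280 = -662.62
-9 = -9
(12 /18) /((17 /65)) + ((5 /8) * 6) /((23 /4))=3755 /1173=3.20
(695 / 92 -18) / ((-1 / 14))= 6727 / 46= 146.24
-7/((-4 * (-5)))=-7/20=-0.35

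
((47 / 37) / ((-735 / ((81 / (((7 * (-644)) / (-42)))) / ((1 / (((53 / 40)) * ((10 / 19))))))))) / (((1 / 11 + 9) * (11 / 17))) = -3430107 / 22183868000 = -0.00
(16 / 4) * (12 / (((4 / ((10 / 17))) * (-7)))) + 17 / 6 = 1303 / 714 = 1.82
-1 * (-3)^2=-9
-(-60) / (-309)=-20 / 103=-0.19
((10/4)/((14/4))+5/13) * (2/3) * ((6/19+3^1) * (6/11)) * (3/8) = 1350/2717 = 0.50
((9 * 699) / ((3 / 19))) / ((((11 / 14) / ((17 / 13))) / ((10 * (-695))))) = -65904306300 / 143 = -460869274.83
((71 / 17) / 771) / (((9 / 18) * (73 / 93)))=0.01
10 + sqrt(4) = 12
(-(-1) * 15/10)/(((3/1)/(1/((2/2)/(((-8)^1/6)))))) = -0.67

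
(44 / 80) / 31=11 / 620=0.02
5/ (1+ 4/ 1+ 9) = 5/ 14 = 0.36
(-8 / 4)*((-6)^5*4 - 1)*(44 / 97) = 2737240 / 97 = 28218.97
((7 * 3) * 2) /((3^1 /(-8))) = -112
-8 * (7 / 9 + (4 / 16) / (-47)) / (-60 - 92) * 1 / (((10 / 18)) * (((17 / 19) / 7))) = 9149 / 15980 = 0.57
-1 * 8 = -8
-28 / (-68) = 7 / 17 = 0.41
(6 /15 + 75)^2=142129 /25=5685.16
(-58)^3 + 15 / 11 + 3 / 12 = -8584857 / 44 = -195110.39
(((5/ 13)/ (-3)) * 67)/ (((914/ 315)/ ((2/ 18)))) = -11725/ 35646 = -0.33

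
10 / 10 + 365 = 366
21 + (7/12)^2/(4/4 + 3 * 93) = 120967/5760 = 21.00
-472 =-472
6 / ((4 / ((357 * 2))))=1071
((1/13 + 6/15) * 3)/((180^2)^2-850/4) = 186/136468772375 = 0.00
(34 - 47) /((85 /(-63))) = 819 /85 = 9.64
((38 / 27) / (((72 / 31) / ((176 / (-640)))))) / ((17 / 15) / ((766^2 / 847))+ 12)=-950398031 / 68448550392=-0.01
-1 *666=-666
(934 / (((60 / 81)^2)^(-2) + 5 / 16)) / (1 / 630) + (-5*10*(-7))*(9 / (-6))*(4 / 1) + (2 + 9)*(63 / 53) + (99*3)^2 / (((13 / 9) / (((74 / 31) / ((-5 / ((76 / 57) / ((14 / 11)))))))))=129290.28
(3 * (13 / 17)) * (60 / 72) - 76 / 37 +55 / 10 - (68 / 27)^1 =48218 / 16983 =2.84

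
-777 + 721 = -56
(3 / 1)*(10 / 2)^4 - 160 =1715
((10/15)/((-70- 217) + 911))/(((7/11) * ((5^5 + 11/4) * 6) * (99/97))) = 0.00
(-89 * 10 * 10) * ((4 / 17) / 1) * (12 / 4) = -106800 / 17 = -6282.35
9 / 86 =0.10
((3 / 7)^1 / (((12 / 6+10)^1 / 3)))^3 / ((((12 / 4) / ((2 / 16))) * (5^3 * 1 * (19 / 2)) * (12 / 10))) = 3 / 83417600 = 0.00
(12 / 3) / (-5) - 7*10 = -354 / 5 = -70.80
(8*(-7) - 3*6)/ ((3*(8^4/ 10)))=-185/ 3072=-0.06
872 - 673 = 199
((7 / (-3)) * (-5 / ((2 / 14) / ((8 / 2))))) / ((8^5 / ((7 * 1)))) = 1715 / 24576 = 0.07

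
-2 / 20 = -1 / 10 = -0.10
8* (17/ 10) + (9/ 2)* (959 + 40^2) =115291/ 10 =11529.10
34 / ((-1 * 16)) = -17 / 8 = -2.12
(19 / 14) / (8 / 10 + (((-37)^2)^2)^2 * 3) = 5 / 38822141332814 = 0.00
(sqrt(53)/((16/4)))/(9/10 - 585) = -5 * sqrt(53)/11682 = -0.00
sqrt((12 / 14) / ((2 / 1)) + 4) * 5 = 5 * sqrt(217) / 7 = 10.52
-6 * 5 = -30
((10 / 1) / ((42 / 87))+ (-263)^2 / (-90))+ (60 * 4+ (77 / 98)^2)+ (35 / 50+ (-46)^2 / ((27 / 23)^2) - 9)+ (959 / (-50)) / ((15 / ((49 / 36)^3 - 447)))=2723321499553 / 1714608000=1588.31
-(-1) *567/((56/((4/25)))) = 81/50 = 1.62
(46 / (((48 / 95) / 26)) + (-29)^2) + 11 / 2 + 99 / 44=19295 / 6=3215.83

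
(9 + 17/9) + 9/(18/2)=107/9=11.89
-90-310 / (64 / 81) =-15435 / 32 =-482.34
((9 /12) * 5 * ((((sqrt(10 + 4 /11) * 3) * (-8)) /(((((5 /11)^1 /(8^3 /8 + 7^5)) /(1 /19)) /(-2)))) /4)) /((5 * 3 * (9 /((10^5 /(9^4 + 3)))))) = 84355000 * sqrt(1254) /93537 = 31935.68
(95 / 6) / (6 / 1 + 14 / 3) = 95 / 64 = 1.48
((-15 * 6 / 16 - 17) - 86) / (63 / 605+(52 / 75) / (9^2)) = -638780175 / 662696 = -963.91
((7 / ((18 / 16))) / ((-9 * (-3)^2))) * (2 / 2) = -56 / 729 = -0.08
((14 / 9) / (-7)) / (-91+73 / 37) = 37 / 14823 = 0.00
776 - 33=743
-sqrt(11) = -3.32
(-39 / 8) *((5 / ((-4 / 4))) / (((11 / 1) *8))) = 195 / 704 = 0.28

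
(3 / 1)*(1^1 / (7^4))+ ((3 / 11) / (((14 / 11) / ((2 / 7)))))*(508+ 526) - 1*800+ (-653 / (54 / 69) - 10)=-68331181 / 43218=-1581.08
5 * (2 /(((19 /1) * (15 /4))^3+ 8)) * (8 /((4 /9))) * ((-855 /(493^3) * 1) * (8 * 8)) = -630374400 /2773862588744009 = -0.00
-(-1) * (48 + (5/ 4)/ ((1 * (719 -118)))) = 48.00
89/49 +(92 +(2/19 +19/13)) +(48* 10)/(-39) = 1005462/12103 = 83.08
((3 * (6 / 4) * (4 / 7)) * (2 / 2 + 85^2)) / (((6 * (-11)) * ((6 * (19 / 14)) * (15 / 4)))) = -28904 / 3135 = -9.22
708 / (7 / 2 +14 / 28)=177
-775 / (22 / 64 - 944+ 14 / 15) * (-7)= -5.75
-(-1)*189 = 189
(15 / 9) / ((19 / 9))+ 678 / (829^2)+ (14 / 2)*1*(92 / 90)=4669007803 / 587591055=7.95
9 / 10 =0.90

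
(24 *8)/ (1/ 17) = 3264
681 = 681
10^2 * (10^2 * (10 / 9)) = 100000 / 9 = 11111.11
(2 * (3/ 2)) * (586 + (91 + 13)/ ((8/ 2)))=1836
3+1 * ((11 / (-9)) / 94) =2527 / 846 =2.99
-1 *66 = -66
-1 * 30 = -30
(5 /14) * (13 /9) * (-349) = -22685 /126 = -180.04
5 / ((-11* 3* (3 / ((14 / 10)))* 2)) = -7 / 198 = -0.04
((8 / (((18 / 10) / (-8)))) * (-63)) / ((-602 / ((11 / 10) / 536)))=-0.01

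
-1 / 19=-0.05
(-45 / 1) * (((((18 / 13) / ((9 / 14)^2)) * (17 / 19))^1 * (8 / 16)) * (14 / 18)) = -52.46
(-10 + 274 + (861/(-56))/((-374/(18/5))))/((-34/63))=-124477101/254320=-489.45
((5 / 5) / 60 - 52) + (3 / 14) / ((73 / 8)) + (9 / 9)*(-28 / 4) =-1807709 / 30660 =-58.96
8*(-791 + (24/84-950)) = -97480/7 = -13925.71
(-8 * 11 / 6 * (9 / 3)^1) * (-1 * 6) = 264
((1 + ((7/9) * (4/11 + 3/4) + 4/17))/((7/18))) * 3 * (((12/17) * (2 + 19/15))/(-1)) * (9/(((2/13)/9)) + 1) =-62685357/3179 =-19718.58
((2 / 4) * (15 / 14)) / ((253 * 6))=5 / 14168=0.00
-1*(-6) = 6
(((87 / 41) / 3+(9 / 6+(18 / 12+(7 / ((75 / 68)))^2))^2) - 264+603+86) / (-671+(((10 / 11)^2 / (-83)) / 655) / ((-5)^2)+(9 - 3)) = -3923558926183007903 / 1134972435938203125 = -3.46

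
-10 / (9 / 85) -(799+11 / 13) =-104632 / 117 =-894.29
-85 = -85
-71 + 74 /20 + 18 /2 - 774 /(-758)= -217087 /3790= -57.28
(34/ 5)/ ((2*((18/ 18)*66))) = 17/ 330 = 0.05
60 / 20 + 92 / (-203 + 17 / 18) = 9255 / 3637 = 2.54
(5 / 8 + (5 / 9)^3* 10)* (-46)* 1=-313835 / 2916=-107.63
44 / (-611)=-44 / 611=-0.07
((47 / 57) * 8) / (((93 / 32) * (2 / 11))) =66176 / 5301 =12.48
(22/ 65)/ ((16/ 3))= 33/ 520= 0.06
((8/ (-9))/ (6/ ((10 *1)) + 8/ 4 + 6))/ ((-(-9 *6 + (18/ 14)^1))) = -280/ 142803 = -0.00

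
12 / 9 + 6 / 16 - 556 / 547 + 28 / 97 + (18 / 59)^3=263869969777 / 261532904664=1.01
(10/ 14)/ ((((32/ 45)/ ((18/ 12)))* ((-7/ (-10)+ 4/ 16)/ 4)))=3375/ 532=6.34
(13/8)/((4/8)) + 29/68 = 125/34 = 3.68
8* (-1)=-8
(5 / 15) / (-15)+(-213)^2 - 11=2041109 / 45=45357.98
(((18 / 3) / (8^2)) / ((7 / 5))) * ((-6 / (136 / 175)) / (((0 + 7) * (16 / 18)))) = -10125 / 121856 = -0.08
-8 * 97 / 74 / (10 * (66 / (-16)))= 1552 / 6105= 0.25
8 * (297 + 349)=5168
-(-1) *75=75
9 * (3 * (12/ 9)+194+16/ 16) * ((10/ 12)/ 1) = 2985/ 2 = 1492.50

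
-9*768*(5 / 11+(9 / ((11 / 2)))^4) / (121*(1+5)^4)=-0.34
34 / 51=2 / 3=0.67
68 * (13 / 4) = 221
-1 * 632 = -632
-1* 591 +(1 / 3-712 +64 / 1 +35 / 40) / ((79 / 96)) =-108781 / 79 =-1376.97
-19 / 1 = -19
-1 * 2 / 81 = -2 / 81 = -0.02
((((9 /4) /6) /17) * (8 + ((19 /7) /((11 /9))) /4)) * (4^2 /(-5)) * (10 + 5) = -1395 /154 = -9.06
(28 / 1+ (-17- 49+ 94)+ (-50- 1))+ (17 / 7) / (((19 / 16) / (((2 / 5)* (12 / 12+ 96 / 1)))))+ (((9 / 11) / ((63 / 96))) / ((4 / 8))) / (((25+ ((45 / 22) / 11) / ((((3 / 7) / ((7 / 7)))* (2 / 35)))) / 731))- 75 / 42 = 138.49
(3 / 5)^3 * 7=189 / 125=1.51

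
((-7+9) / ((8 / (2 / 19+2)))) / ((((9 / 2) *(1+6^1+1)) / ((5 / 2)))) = 25 / 684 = 0.04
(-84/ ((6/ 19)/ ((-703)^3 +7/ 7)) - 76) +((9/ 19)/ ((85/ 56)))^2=241041967399378016/ 2608225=92416094240.10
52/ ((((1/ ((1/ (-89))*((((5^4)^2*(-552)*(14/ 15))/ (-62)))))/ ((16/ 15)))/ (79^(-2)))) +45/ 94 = -1571611445935/ 4855735158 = -323.66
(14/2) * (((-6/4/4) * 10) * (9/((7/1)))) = -135/4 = -33.75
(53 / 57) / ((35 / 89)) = 4717 / 1995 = 2.36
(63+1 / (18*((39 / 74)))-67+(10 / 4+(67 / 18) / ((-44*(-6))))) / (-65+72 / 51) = 483259 / 22259952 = 0.02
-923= -923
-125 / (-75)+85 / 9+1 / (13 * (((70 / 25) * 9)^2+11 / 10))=41349550 / 3721419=11.11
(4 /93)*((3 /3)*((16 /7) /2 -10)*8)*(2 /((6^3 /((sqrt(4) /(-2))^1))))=16 /567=0.03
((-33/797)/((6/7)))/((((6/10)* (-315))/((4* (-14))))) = -308/21519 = -0.01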